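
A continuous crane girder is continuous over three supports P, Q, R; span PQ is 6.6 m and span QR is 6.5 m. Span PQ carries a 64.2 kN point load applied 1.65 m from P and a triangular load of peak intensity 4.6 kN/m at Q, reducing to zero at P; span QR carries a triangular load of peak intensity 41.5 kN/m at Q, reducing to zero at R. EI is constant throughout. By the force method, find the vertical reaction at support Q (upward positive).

Take M_Q as the redundant. Released structure: two simple spans PQ and QR with a hinge at Q.
Rotations at Q on the released spans (each span's end-slope, ×1/EI):
  span PQ: point load 64.2 at a = 1.65: Pab(L + a)/(6LEI) = 109.2/EI
  span PQ: triangular load, peak 4.6: w₀L³/(45EI) = 29.39/EI
  span QR: triangular load, peak 41.5: w₀L³/(45EI) = 253.3/EI
  relative rotation θ_0 = (138.6 + 253.3)/EI = 391.9/EI
A unit hogging moment at Q produces rotation L₁/(3EI) + L₂/(3EI) = 4.367/EI.
Compatibility: M_Q·(L₁+L₂)/(3EI) = θ_0, giving M_Q = 89.75 kN·m (hogging).
Span PQ, ΣM about P with M_Q applied at Q: R_Q^{PQ}·6.6 = 172.7 + 89.75, so R_Q^{PQ} = 39.77 kN and R_P = 79.38 − 39.77 = 39.61 kN.
Span QR, ΣM about R: R_Q^{QR}·6.5 = 584.5 + 89.75, so R_Q^{QR} = 103.7 kN and R_R = 134.9 − 103.7 = 31.15 kN.
R_Q = 39.77 + 103.7 = 143.5 kN.

R_Q = 143.5 kN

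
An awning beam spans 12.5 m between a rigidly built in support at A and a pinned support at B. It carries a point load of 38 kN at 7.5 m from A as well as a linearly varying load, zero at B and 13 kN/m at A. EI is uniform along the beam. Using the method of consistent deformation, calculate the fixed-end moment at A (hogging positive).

Remove the prop at B; the released (primary) structure is a cantilever built in at A.
Deflection at B on the released cantilever, summing each load's contribution:
  point load 38 at a = 7.5: Pa²(3L − a)/(6EI) = 10688/EI
  triangular load, peak 13 at the fixed end: w₀L⁴/(30EI) = 10579/EI
  δ_0 = 21267/EI
Flexibility coefficient — unit upward force at B: δ_{BB} = L³/(3EI) = 651/EI.
The prop prevents deflection at B: R_B = δ_0/δ_{BB} = 21267/651 = 32.67 kN.
Moment equilibrium about A: M_A = Σ(load moments about A) − R_B·L = 623.5 − 32.67×12.5 = 215.2 kN·m.

M_A = 215.2 kN·m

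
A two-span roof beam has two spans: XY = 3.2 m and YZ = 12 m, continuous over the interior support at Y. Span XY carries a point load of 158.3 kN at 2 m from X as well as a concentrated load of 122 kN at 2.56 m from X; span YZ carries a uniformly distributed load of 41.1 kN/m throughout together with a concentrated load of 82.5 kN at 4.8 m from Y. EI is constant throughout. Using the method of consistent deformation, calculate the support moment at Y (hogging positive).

M_Y = 766.3 kN·m

Insert a hinge at Y; M_Y is the redundant, and each span becomes simply supported.
Discontinuity in slope at Y on the released structure — sum the simple-span end rotations:
  span XY: point load 158.3 at a = 2: Pab(L + a)/(6LEI) = 102.9/EI
  span XY: point load 122 at a = 2.56: Pab(L + a)/(6LEI) = 59.97/EI
  span YZ: UDL 41.1: wL³/(24EI) = 2959/EI
  span YZ: point load 82.5 at a = 4.8: Pab(L + b)/(6LEI) = 760.3/EI
  relative rotation θ_0 = (162.9 + 3720)/EI = 3882/EI
A unit hogging moment at Y produces rotation L₁/(3EI) + L₂/(3EI) = 5.067/EI.
Compatibility: M_Y·(L₁+L₂)/(3EI) = θ_0, giving M_Y = 766.3 kN·m (hogging).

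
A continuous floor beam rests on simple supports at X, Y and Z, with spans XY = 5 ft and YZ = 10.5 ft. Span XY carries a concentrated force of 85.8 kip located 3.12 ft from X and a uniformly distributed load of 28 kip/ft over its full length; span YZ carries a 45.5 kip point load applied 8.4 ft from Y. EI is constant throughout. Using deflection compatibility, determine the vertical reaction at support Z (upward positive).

Insert a hinge at Y; M_Y is the redundant, and each span becomes simply supported.
End slopes at the hinge Y, treating each span as simply supported:
  span XY: point load 85.8 at a = 3.12: Pab(L + a)/(6LEI) = 136.2/EI
  span XY: UDL 28: wL³/(24EI) = 145.8/EI
  span YZ: point load 45.5 at a = 8.4: Pab(L + b)/(6LEI) = 160.5/EI
  relative rotation θ_0 = (282.1 + 160.5)/EI = 442.6/EI
A unit hogging moment at Y produces rotation L₁/(3EI) + L₂/(3EI) = 5.167/EI.
Compatibility: M_Y·(L₁+L₂)/(3EI) = θ_0, giving M_Y = 85.66 kip·ft (hogging).
Span YZ, ΣM about Z: R_Y^{YZ}·10.5 = 95.55 + 85.66, so R_Y^{YZ} = 17.26 kip and R_Z = 45.5 − 17.26 = 28.24 kip.

R_Z = 28.24 kip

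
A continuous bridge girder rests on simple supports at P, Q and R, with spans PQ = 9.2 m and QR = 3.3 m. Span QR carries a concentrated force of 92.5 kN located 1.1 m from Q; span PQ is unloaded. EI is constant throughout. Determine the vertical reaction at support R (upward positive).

R_R = 26.31 kN

Release continuity at Q by inserting a hinge; the redundant is the internal moment M_Q. The primary structure is two simply-supported spans PQ and QR.
End slopes at the hinge Q, treating each span as simply supported:
  span QR: point load 92.5 at a = 1.1: Pab(L + b)/(6LEI) = 62.18/EI
  relative rotation θ_0 = (0 + 62.18)/EI = 62.18/EI
A unit hogging moment at Q produces rotation L₁/(3EI) + L₂/(3EI) = 4.167/EI.
Compatibility: M_Q·(L₁+L₂)/(3EI) = θ_0, giving M_Q = 14.92 kN·m (hogging).
Span QR, ΣM about R: R_Q^{QR}·3.3 = 203.5 + 14.92, so R_Q^{QR} = 66.19 kN and R_R = 92.5 − 66.19 = 26.31 kN.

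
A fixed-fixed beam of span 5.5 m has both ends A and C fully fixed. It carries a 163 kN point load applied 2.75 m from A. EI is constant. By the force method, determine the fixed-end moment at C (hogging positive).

Release both end moments; the primary structure is a simply-supported span AC with redundants M_A and M_C.
Simple-span end rotations at A and C under the given loads:
  at A: point load 163 at a = 2.75: Pab(L + b)/(6LEI) = 308.2/EI
  at C: point load 163 at a = 2.75: Pab(L + a)/(6LEI) = 308.2/EI
  θ_A0 = 308.2/EI,  θ_C0 = 308.2/EI
Flexibility coefficients: a unit moment at one end gives L/(3EI) there and L/(6EI) at the far end, so f₁₁ = f₂₂ = 1.833/EI and f₁₂ = f₂₁ = 0.9167/EI.
Compatibility — zero rotation at each built-in end:
  1.833 M_A + 0.9167 M_C = 308.2
  0.9167 M_A + 1.833 M_C = 308.2
Solving the pair gives M_A = 112.1 kN·m and M_C = 112.1 kN·m (hogging).

M_C = 112.1 kN·m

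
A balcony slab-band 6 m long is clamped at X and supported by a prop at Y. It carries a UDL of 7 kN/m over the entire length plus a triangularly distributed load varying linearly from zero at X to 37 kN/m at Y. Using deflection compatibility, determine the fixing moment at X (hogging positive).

M_X = 109.2 kN·m

Release the roller at Y. Primary structure: cantilever fixed at X.
Downward deflection at the released point Y due to the loads:
  UDL 7: wL⁴/(8EI) = 1134/EI
  triangular load, peak 37 at the free end: 11w₀L⁴/(120EI) = 4396/EI
  δ_0 = 5530/EI
Flexibility coefficient — unit upward force at Y: δ_{YY} = L³/(3EI) = 72/EI.
Compatibility at Y: δ_0 − R_Y·δ_{YY} = 0, so R_Y = 5530/72 = 76.8 kN.
Moment equilibrium about X: M_X = Σ(load moments about X) − R_Y·L = 570 − 76.8×6 = 109.2 kN·m.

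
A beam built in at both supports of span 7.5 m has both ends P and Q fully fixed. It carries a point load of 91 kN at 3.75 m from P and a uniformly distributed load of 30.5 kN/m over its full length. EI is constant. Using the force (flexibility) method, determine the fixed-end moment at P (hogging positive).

M_P = 228.3 kN·m

Take the two fixed-end moments M_P, M_Q as redundants; the released structure is the simple span PQ.
End rotations of the released simple span under the applied load (×1/EI):
  at P: point load 91 at a = 3.75: Pab(L + b)/(6LEI) = 319.9/EI
  at Q: point load 91 at a = 3.75: Pab(L + a)/(6LEI) = 319.9/EI
  at P: UDL 30.5: wL³/(24EI) = 536.1/EI
  at Q: UDL 30.5: wL³/(24EI) = 536.1/EI
  θ_P0 = 856.1/EI,  θ_Q0 = 856.1/EI
Flexibility coefficients: a unit moment at one end gives L/(3EI) there and L/(6EI) at the far end, so f₁₁ = f₂₂ = 2.5/EI and f₁₂ = f₂₁ = 1.25/EI.
Compatibility — zero rotation at each built-in end:
  2.5 M_P + 1.25 M_Q = 856.1
  1.25 M_P + 2.5 M_Q = 856.1
Solving the pair gives M_P = 228.3 kN·m and M_Q = 228.3 kN·m (hogging).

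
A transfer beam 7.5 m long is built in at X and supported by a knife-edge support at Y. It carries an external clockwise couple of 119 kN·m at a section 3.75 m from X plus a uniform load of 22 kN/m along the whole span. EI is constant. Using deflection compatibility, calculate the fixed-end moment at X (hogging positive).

Remove the prop at Y; the released (primary) structure is a cantilever built in at X.
Free-end deflection of the primary structure under the applied loading (downward +):
  clockwise couple 119 at a = 3.75: M₀a(2L − a)/(2EI) = 2510/EI
  UDL 22: wL⁴/(8EI) = 8701/EI
  δ_0 = 11211/EI
Tip deflection under a unit load at Y: L³/(3EI) = 140.6/EI.
The prop prevents deflection at Y: R_Y = δ_0/δ_{YY} = 11211/140.6 = 79.72 kN.
Moment equilibrium about X: M_X = Σ(load moments about X) − R_Y·L = 737.8 − 79.72×7.5 = 139.8 kN·m.

M_X = 139.8 kN·m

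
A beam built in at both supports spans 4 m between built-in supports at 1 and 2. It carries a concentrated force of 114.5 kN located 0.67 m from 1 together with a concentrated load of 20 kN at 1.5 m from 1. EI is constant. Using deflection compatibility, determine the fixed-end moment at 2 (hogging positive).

M_2 = 17.73 kN·m

Take the two fixed-end moments M_1, M_2 as redundants; the released structure is the simple span 12.
Simple-span end rotations at 1 and 2 under the given loads:
  at 1: point load 114.5 at a = 0.67: Pab(L + b)/(6LEI) = 78.02/EI
  at 2: point load 114.5 at a = 0.67: Pab(L + a)/(6LEI) = 49.71/EI
  at 1: point load 20 at a = 1.5: Pab(L + b)/(6LEI) = 20.31/EI
  at 2: point load 20 at a = 1.5: Pab(L + a)/(6LEI) = 17.19/EI
  θ_10 = 98.33/EI,  θ_20 = 66.9/EI
Flexibility coefficients: a unit moment at one end gives L/(3EI) there and L/(6EI) at the far end, so f₁₁ = f₂₂ = 1.333/EI and f₁₂ = f₂₁ = 0.6667/EI.
Compatibility — zero rotation at each built-in end:
  1.333 M_1 + 0.6667 M_2 = 98.33
  0.6667 M_1 + 1.333 M_2 = 66.9
Solving the pair gives M_1 = 64.89 kN·m and M_2 = 17.73 kN·m (hogging).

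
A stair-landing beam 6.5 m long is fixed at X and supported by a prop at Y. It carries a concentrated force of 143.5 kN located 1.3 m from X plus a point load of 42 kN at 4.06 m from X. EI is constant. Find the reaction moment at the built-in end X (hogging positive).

Release the roller at Y. Primary structure: cantilever fixed at X.
Deflection at Y on the released cantilever, summing each load's contribution:
  point load 143.5 at a = 1.3: Pa²(3L − a)/(6EI) = 735.6/EI
  point load 42 at a = 4.06: Pa²(3L − a)/(6EI) = 1782/EI
  δ_0 = 2517/EI
Flexibility coefficient — unit upward force at Y: δ_{YY} = L³/(3EI) = 91.54/EI.
The prop prevents deflection at Y: R_Y = δ_0/δ_{YY} = 2517/91.54 = 27.5 kN.
Moment equilibrium about X: M_X = Σ(load moments about X) − R_Y·L = 357.1 − 27.5×6.5 = 178.3 kN·m.

M_X = 178.3 kN·m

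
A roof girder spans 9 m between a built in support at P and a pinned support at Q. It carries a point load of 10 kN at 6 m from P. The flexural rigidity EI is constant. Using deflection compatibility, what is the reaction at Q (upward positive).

R_Q = 5.185 kN

Release the roller at Q. Primary structure: cantilever fixed at P.
Downward deflection at the released point Q due to the loads:
  point load 10 at a = 6: Pa²(3L − a)/(6EI) = 1260/EI
Tip deflection under a unit load at Q: L³/(3EI) = 243/EI.
Compatibility at Q: δ_0 − R_Q·δ_{QQ} = 0, so R_Q = 1260/243 = 5.185 kN.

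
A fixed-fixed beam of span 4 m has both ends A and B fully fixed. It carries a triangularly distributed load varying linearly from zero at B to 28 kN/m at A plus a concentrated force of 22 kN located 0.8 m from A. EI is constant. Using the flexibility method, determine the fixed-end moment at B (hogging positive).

Take the two fixed-end moments M_A, M_B as redundants; the released structure is the simple span AB.
End rotations of the released simple span under the applied load (×1/EI):
  at A: triangular load, peak 28: w₀L³/(45EI) = 39.82/EI
  at B: triangular load, peak 28: 7w₀L³/(360EI) = 34.84/EI
  at A: point load 22 at a = 0.8: Pab(L + b)/(6LEI) = 16.9/EI
  at B: point load 22 at a = 0.8: Pab(L + a)/(6LEI) = 11.26/EI
  θ_A0 = 56.72/EI,  θ_B0 = 46.11/EI
Flexibility coefficients: a unit moment at one end gives L/(3EI) there and L/(6EI) at the far end, so f₁₁ = f₂₂ = 1.333/EI and f₁₂ = f₂₁ = 0.6667/EI.
Compatibility — zero rotation at each built-in end:
  1.333 M_A + 0.6667 M_B = 56.72
  0.6667 M_A + 1.333 M_B = 46.11
Solving the pair gives M_A = 33.66 kN·m and M_B = 17.75 kN·m (hogging).

M_B = 17.75 kN·m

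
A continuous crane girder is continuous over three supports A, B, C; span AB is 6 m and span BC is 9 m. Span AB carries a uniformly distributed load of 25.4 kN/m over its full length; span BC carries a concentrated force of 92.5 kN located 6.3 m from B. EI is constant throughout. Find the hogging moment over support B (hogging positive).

M_B = 113.9 kN·m

Insert a hinge at B; M_B is the redundant, and each span becomes simply supported.
Discontinuity in slope at B on the released structure — sum the simple-span end rotations:
  span AB: UDL 25.4: wL³/(24EI) = 228.6/EI
  span BC: point load 92.5 at a = 6.3: Pab(L + b)/(6LEI) = 340.9/EI
  relative rotation θ_0 = (228.6 + 340.9)/EI = 569.5/EI
A unit hogging moment at B produces rotation L₁/(3EI) + L₂/(3EI) = 5/EI.
Slope continuity at B: θ_0 = M_B·5/EI, so M_B = 569.5/5 = 113.9 kN·m (hogging).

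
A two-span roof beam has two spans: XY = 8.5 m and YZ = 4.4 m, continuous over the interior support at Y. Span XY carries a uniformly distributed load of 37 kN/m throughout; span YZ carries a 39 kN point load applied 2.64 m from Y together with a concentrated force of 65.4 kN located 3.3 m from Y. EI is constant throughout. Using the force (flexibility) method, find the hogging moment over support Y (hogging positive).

Take M_Y as the redundant. Released structure: two simple spans XY and YZ with a hinge at Y.
Rotations at Y on the released spans (each span's end-slope, ×1/EI):
  span XY: UDL 37: wL³/(24EI) = 946.8/EI
  span YZ: point load 39 at a = 2.64: Pab(L + b)/(6LEI) = 42.28/EI
  span YZ: point load 65.4 at a = 3.3: Pab(L + b)/(6LEI) = 49.46/EI
  relative rotation θ_0 = (946.8 + 91.74)/EI = 1039/EI
A unit hogging moment at Y produces rotation L₁/(3EI) + L₂/(3EI) = 4.3/EI.
Slope continuity at Y: θ_0 = M_Y·4.3/EI, so M_Y = 1039/4.3 = 241.5 kN·m (hogging).

M_Y = 241.5 kN·m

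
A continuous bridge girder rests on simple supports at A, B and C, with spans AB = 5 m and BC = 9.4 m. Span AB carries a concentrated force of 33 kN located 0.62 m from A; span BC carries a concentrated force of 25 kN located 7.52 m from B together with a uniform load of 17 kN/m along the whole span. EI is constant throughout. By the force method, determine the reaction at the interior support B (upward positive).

Release continuity at B by inserting a hinge; the redundant is the internal moment M_B. The primary structure is two simply-supported spans AB and BC.
Discontinuity in slope at B on the released structure — sum the simple-span end rotations:
  span AB: point load 33 at a = 0.62: Pab(L + a)/(6LEI) = 16.79/EI
  span BC: point load 25 at a = 7.52: Pab(L + b)/(6LEI) = 70.69/EI
  span BC: UDL 17: wL³/(24EI) = 588.3/EI
  relative rotation θ_0 = (16.79 + 659)/EI = 675.8/EI
A unit hogging moment at B produces rotation L₁/(3EI) + L₂/(3EI) = 4.8/EI.
Compatibility: M_B·(L₁+L₂)/(3EI) = θ_0, giving M_B = 140.8 kN·m (hogging).
Span AB, ΣM about A with M_B applied at B: R_B^{AB}·5 = 20.46 + 140.8, so R_B^{AB} = 32.25 kN and R_A = 33 − 32.25 = 0.7494 kN.
Span BC, ΣM about C: R_B^{BC}·9.4 = 798.1 + 140.8, so R_B^{BC} = 99.88 kN and R_C = 184.8 − 99.88 = 84.92 kN.
R_B = 32.25 + 99.88 = 132.1 kN.

R_B = 132.1 kN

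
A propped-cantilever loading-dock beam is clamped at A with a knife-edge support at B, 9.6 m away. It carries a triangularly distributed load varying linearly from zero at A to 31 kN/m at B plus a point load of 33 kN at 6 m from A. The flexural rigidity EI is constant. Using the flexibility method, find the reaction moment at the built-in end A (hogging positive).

M_A = 217.7 kN·m

Remove the prop at B; the released (primary) structure is a cantilever built in at A.
Primary-structure tip deflection at B by superposition:
  triangular load, peak 31 at the free end: 11w₀L⁴/(120EI) = 24136/EI
  point load 33 at a = 6: Pa²(3L − a)/(6EI) = 4514/EI
  δ_0 = 28650/EI
Tip deflection under a unit load at B: L³/(3EI) = 294.9/EI.
Compatibility at B: δ_0 − R_B·δ_{BB} = 0, so R_B = 28650/294.9 = 97.15 kN.
Moment equilibrium about A: M_A = Σ(load moments about A) − R_B·L = 1150 − 97.15×9.6 = 217.7 kN·m.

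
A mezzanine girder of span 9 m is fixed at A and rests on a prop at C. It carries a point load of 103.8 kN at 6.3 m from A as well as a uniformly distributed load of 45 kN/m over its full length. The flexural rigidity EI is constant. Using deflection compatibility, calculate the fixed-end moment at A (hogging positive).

Take the reaction at C as the redundant and release it; the primary structure is a cantilever fixed at A.
Deflection at C on the released cantilever, summing each load's contribution:
  point load 103.8 at a = 6.3: Pa²(3L − a)/(6EI) = 14213/EI
  UDL 45: wL⁴/(8EI) = 36906/EI
  δ_0 = 51119/EI
Flexibility coefficient — unit upward force at C: δ_{CC} = L³/(3EI) = 243/EI.
The prop prevents deflection at C: R_C = δ_0/δ_{CC} = 51119/243 = 210.4 kN.
Moment equilibrium about A: M_A = Σ(load moments about A) − R_C·L = 2476 − 210.4×9 = 583.1 kN·m.

M_A = 583.1 kN·m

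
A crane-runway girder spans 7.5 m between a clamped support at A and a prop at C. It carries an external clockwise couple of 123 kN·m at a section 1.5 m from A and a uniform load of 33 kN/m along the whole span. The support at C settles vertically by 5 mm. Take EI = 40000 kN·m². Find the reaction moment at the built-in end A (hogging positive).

M_A = 299.3 kN·m

Release the roller at C. Primary structure: cantilever fixed at A.
Free-end deflection of the primary structure under the applied loading (downward +):
  clockwise couple 123 at a = 1.5: M₀a(2L − a)/(2EI) = 1245/EI
  UDL 33: wL⁴/(8EI) = 13052/EI
  δ_0 = 14297/EI
Tip deflection under a unit load at C: L³/(3EI) = 140.6/EI.
With EI = 40000 kN·m²: δ_0 = 0.35743 m and δ_{CC} = 0.003516 m/kN.
Compatibility — the beam at C must follow the support down by 0.005 m: δ_0 − R_C·δ_{CC} = 0.005, so R_C = (0.35743 − 0.005)/0.003516 = 100.2 kN.
Moment equilibrium about A: M_A = Σ(load moments about A) − R_C·L = 1051 − 100.2×7.5 = 299.3 kN·m.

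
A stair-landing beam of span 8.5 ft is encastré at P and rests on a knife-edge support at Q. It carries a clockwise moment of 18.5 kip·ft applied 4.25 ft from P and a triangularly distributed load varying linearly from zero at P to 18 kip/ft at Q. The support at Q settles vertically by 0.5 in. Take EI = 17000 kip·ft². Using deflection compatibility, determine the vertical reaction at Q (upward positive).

Choose R_Q as the redundant. The primary structure is the cantilever fixed at P.
Primary-structure tip deflection at Q by superposition:
  clockwise couple 18.5 at a = 4.25: M₀a(2L − a)/(2EI) = 501.2/EI
  triangular load, peak 18 at the free end: 11w₀L⁴/(120EI) = 8613/EI
  δ_0 = 9114/EI
Flexibility coefficient — unit upward force at Q: δ_{QQ} = L³/(3EI) = 204.7/EI.
With EI = 17000 kip·ft²: δ_0 = 0.53614 ft and δ_{QQ} = 0.012042 ft/kip.
Compatibility — the beam at Q must follow the support down by 0.04167 ft: δ_0 − R_Q·δ_{QQ} = 0.04167, so R_Q = (0.53614 − 0.04167)/0.012042 = 41.06 kip.

R_Q = 41.06 kip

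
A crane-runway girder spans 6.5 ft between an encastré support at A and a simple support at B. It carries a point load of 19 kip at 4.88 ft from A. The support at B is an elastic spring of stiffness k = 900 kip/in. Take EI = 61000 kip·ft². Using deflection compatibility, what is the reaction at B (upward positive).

R_B = 11.34 kip

Release the roller at B. Primary structure: cantilever fixed at A.
Free-end deflection of the primary structure under the applied loading (downward +):
  point load 19 at a = 4.88: Pa²(3L − a)/(6EI) = 1103/EI
Flexibility coefficient — unit upward force at B: δ_{BB} = L³/(3EI) = 91.54/EI.
With EI = 61000 kip·ft²: δ_0 = 0.018074 ft and δ_{BB} = 0.001501 ft/kip.
Compatibility — the spring shortens by R_B/k under the reaction it provides: δ_0 − R_B·δ_{BB} = R_B/k. With 1/k = 1/(900×12) ft/kip = 0.000093 ft/kip, R_B = δ_0 / (δ_{BB} + 1/k) = 0.018074 / (0.001501 + 0.000093) = 11.34 kip.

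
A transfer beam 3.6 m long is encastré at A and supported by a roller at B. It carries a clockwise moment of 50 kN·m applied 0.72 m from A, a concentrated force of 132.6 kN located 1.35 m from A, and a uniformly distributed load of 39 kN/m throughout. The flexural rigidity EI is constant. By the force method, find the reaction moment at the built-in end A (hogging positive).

Release the roller at B. Primary structure: cantilever fixed at A.
Free-end deflection of the primary structure under the applied loading (downward +):
  clockwise couple 50 at a = 0.72: M₀a(2L − a)/(2EI) = 116.6/EI
  point load 132.6 at a = 1.35: Pa²(3L − a)/(6EI) = 380.6/EI
  UDL 39: wL⁴/(8EI) = 818.8/EI
  δ_0 = 1316/EI
Tip deflection under a unit load at B: L³/(3EI) = 15.55/EI.
Compatibility at B: δ_0 − R_B·δ_{BB} = 0, so R_B = 1316/15.55 = 84.62 kN.
Moment equilibrium about A: M_A = Σ(load moments about A) − R_B·L = 481.7 − 84.62×3.6 = 177.1 kN·m.

M_A = 177.1 kN·m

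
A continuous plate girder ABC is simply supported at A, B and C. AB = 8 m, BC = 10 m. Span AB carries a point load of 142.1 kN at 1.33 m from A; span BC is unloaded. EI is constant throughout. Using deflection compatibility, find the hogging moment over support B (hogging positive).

Release continuity at B by inserting a hinge; the redundant is the internal moment M_B. The primary structure is two simply-supported spans AB and BC.
Discontinuity in slope at B on the released structure — sum the simple-span end rotations:
  span AB: point load 142.1 at a = 1.33: Pab(L + a)/(6LEI) = 245/EI
  relative rotation θ_0 = (245 + 0)/EI = 245/EI
A unit hogging moment at B produces rotation L₁/(3EI) + L₂/(3EI) = 6/EI.
Compatibility: M_B·(L₁+L₂)/(3EI) = θ_0, giving M_B = 40.84 kN·m (hogging).

M_B = 40.84 kN·m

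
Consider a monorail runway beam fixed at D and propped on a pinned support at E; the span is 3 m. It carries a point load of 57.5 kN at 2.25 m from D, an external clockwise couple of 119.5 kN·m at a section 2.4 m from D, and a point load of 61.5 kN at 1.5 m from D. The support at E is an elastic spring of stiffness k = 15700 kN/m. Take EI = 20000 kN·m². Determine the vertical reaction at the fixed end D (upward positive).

Release the roller at E. Primary structure: cantilever fixed at D.
Free-end deflection of the primary structure under the applied loading (downward +):
  point load 57.5 at a = 2.25: Pa²(3L − a)/(6EI) = 327.5/EI
  clockwise couple 119.5 at a = 2.4: M₀a(2L − a)/(2EI) = 516.2/EI
  point load 61.5 at a = 1.5: Pa²(3L − a)/(6EI) = 173/EI
  δ_0 = 1017/EI
Tip deflection under a unit load at E: L³/(3EI) = 9/EI.
With EI = 20000 kN·m²: δ_0 = 0.050834 m and δ_{EE} = 0.00045 m/kN.
Compatibility — the spring shortens by R_E/k under the reaction it provides: δ_0 − R_E·δ_{EE} = R_E/k. With 1/k = 0.000064 m/kN, R_E = δ_0 / (δ_{EE} + 1/k) = 0.050834 / (0.00045 + 0.000064) = 98.96 kN.
Vertical equilibrium: R_D = ΣP − R_E = 119 − 98.96 = 20.04 kN.

R_D = 20.04 kN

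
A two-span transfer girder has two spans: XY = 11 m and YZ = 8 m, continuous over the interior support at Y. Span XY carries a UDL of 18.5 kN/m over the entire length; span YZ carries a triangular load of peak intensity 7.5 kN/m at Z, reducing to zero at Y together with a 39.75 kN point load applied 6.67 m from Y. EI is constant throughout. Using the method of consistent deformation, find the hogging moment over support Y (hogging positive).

Take M_Y as the redundant. Released structure: two simple spans XY and YZ with a hinge at Y.
End slopes at the hinge Y, treating each span as simply supported:
  span XY: UDL 18.5: wL³/(24EI) = 1026/EI
  span YZ: triangular load, peak 7.5: 7w₀L³/(360EI) = 74.67/EI
  span YZ: point load 39.75 at a = 6.67: Pab(L + b)/(6LEI) = 68.54/EI
  relative rotation θ_0 = (1026 + 143.2)/EI = 1169/EI
A unit hogging moment at Y produces rotation L₁/(3EI) + L₂/(3EI) = 6.333/EI.
Compatibility: M_Y·(L₁+L₂)/(3EI) = θ_0, giving M_Y = 184.6 kN·m (hogging).

M_Y = 184.6 kN·m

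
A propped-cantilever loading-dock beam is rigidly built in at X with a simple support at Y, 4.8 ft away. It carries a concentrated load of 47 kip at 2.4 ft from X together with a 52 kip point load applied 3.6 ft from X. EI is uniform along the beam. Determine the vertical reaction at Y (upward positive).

Release the roller at Y. Primary structure: cantilever fixed at X.
Primary-structure tip deflection at Y by superposition:
  point load 47 at a = 2.4: Pa²(3L − a)/(6EI) = 541.4/EI
  point load 52 at a = 3.6: Pa²(3L − a)/(6EI) = 1213/EI
  δ_0 = 1754/EI
Flexibility coefficient — unit upward force at Y: δ_{YY} = L³/(3EI) = 36.86/EI.
The prop prevents deflection at Y: R_Y = δ_0/δ_{YY} = 1754/36.86 = 47.59 kip.

R_Y = 47.59 kip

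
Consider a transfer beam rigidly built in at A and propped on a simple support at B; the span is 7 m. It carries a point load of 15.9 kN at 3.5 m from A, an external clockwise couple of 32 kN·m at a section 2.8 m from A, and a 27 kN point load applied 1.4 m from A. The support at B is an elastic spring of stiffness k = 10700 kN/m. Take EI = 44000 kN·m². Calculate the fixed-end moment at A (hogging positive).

M_A = 52.01 kN·m

Choose R_B as the redundant. The primary structure is the cantilever fixed at A.
Downward deflection at the released point B due to the loads:
  point load 15.9 at a = 3.5: Pa²(3L − a)/(6EI) = 568.1/EI
  clockwise couple 32 at a = 2.8: M₀a(2L − a)/(2EI) = 501.8/EI
  point load 27 at a = 1.4: Pa²(3L − a)/(6EI) = 172.9/EI
  δ_0 = 1243/EI
Tip deflection under a unit load at B: L³/(3EI) = 114.3/EI.
With EI = 44000 kN·m²: δ_0 = 0.028244 m and δ_{BB} = 0.002598 m/kN.
Compatibility — the spring shortens by R_B/k under the reaction it provides: δ_0 − R_B·δ_{BB} = R_B/k. With 1/k = 0.000093 m/kN, R_B = δ_0 / (δ_{BB} + 1/k) = 0.028244 / (0.002598 + 0.000093) = 10.49 kN.
Moment equilibrium about A: M_A = Σ(load moments about A) − R_B·L = 125.5 − 10.49×7 = 52.01 kN·m.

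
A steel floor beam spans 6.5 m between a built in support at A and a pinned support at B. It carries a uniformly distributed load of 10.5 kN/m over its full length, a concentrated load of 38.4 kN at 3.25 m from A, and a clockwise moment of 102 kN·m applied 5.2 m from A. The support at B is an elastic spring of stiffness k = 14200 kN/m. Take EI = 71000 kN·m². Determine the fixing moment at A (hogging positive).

Remove the prop at B; the released (primary) structure is a cantilever built in at A.
Downward deflection at the released point B due to the loads:
  UDL 10.5: wL⁴/(8EI) = 2343/EI
  point load 38.4 at a = 3.25: Pa²(3L − a)/(6EI) = 1098/EI
  clockwise couple 102 at a = 5.2: M₀a(2L − a)/(2EI) = 2069/EI
  δ_0 = 5510/EI
Tip deflection under a unit load at B: L³/(3EI) = 91.54/EI.
With EI = 71000 kN·m²: δ_0 = 0.077605 m and δ_{BB} = 0.001289 m/kN.
Compatibility — the spring shortens by R_B/k under the reaction it provides: δ_0 − R_B·δ_{BB} = R_B/k. With 1/k = 0.00007 m/kN, R_B = δ_0 / (δ_{BB} + 1/k) = 0.077605 / (0.001289 + 0.00007) = 57.07 kN.
Moment equilibrium about A: M_A = Σ(load moments about A) − R_B·L = 448.6 − 57.07×6.5 = 77.64 kN·m.

M_A = 77.64 kN·m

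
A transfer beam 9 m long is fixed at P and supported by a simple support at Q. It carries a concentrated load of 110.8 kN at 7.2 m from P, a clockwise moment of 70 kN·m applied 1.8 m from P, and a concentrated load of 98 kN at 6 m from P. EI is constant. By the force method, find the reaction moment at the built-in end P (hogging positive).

Release the roller at Q. Primary structure: cantilever fixed at P.
Primary-structure tip deflection at Q by superposition:
  point load 110.8 at a = 7.2: Pa²(3L − a)/(6EI) = 18955/EI
  clockwise couple 70 at a = 1.8: M₀a(2L − a)/(2EI) = 1021/EI
  point load 98 at a = 6: Pa²(3L − a)/(6EI) = 12348/EI
  δ_0 = 32323/EI
Flexibility coefficient — unit upward force at Q: δ_{QQ} = L³/(3EI) = 243/EI.
Compatibility at Q: δ_0 − R_Q·δ_{QQ} = 0, so R_Q = 32323/243 = 133 kN.
Moment equilibrium about P: M_P = Σ(load moments about P) − R_Q·L = 1456 − 133×9 = 258.6 kN·m.

M_P = 258.6 kN·m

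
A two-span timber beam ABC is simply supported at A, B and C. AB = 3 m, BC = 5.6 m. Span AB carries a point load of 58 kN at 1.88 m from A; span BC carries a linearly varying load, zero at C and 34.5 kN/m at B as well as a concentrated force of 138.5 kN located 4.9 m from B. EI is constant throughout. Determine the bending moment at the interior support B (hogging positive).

Insert a hinge at B; M_B is the redundant, and each span becomes simply supported.
Rotations at B on the released spans (each span's end-slope, ×1/EI):
  span AB: point load 58 at a = 1.88: Pab(L + a)/(6LEI) = 33.11/EI
  span BC: triangular load, peak 34.5: w₀L³/(45EI) = 134.6/EI
  span BC: point load 138.5 at a = 4.9: Pab(L + b)/(6LEI) = 89.07/EI
  relative rotation θ_0 = (33.11 + 223.7)/EI = 256.8/EI
A unit hogging moment at B produces rotation L₁/(3EI) + L₂/(3EI) = 2.867/EI.
Slope continuity at B: θ_0 = M_B·2.867/EI, so M_B = 256.8/2.867 = 89.59 kN·m (hogging).

M_B = 89.59 kN·m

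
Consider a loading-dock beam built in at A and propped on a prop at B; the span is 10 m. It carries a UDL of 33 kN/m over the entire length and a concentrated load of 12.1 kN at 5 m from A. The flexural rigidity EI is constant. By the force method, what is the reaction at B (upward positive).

R_B = 127.5 kN

Release the roller at B. Primary structure: cantilever fixed at A.
Free-end deflection of the primary structure under the applied loading (downward +):
  UDL 33: wL⁴/(8EI) = 41250/EI
  point load 12.1 at a = 5: Pa²(3L − a)/(6EI) = 1260/EI
  δ_0 = 42510/EI
Flexibility coefficient — unit upward force at B: δ_{BB} = L³/(3EI) = 333.3/EI.
Compatibility at B: δ_0 − R_B·δ_{BB} = 0, so R_B = 42510/333.3 = 127.5 kN.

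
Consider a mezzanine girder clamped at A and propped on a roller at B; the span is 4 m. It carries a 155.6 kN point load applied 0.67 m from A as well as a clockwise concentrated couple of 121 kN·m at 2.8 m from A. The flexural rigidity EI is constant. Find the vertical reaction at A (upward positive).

R_A = 108.1 kN

Remove the prop at B; the released (primary) structure is a cantilever built in at A.
Downward deflection at the released point B due to the loads:
  point load 155.6 at a = 0.67: Pa²(3L − a)/(6EI) = 131.9/EI
  clockwise couple 121 at a = 2.8: M₀a(2L − a)/(2EI) = 880.9/EI
  δ_0 = 1013/EI
Flexibility coefficient — unit upward force at B: δ_{BB} = L³/(3EI) = 21.33/EI.
Compatibility at B: δ_0 − R_B·δ_{BB} = 0, so R_B = 1013/21.33 = 47.47 kN.
Vertical equilibrium: R_A = ΣP − R_B = 155.6 − 47.47 = 108.1 kN.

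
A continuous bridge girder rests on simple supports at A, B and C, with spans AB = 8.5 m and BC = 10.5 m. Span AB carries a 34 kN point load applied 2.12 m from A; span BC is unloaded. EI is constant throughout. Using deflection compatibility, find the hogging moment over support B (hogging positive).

M_B = 15.12 kN·m

Release continuity at B by inserting a hinge; the redundant is the internal moment M_B. The primary structure is two simply-supported spans AB and BC.
End slopes at the hinge B, treating each span as simply supported:
  span AB: point load 34 at a = 2.12: Pab(L + a)/(6LEI) = 95.76/EI
  relative rotation θ_0 = (95.76 + 0)/EI = 95.76/EI
A unit hogging moment at B produces rotation L₁/(3EI) + L₂/(3EI) = 6.333/EI.
Compatibility: M_B·(L₁+L₂)/(3EI) = θ_0, giving M_B = 15.12 kN·m (hogging).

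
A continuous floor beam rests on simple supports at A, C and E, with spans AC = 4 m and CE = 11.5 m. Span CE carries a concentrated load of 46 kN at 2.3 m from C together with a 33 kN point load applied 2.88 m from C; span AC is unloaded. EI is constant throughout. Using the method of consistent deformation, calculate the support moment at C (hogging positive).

M_C = 102.8 kN·m

Take M_C as the redundant. Released structure: two simple spans AC and CE with a hinge at C.
End slopes at the hinge C, treating each span as simply supported:
  span CE: point load 46 at a = 2.3: Pab(L + b)/(6LEI) = 292/EI
  span CE: point load 33 at a = 2.88: Pab(L + b)/(6LEI) = 238.9/EI
  relative rotation θ_0 = (0 + 530.9)/EI = 530.9/EI
A unit hogging moment at C produces rotation L₁/(3EI) + L₂/(3EI) = 5.167/EI.
Compatibility: M_C·(L₁+L₂)/(3EI) = θ_0, giving M_C = 102.8 kN·m (hogging).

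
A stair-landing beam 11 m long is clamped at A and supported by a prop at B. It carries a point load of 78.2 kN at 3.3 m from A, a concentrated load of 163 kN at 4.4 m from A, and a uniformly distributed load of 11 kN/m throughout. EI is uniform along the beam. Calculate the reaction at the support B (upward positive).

Remove the prop at B; the released (primary) structure is a cantilever built in at A.
Downward deflection at the released point B due to the loads:
  point load 78.2 at a = 3.3: Pa²(3L − a)/(6EI) = 4215/EI
  point load 163 at a = 4.4: Pa²(3L − a)/(6EI) = 15042/EI
  UDL 11: wL⁴/(8EI) = 20131/EI
  δ_0 = 39389/EI
Flexibility coefficient — unit upward force at B: δ_{BB} = L³/(3EI) = 443.7/EI.
The prop prevents deflection at B: R_B = δ_0/δ_{BB} = 39389/443.7 = 88.78 kN.

R_B = 88.78 kN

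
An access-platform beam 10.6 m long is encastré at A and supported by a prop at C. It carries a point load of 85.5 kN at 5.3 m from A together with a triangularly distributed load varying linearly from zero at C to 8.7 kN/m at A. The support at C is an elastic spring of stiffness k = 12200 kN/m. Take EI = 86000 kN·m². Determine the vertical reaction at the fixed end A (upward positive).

R_A = 96.3 kN

Remove the prop at C; the released (primary) structure is a cantilever built in at A.
Free-end deflection of the primary structure under the applied loading (downward +):
  point load 85.5 at a = 5.3: Pa²(3L − a)/(6EI) = 10607/EI
  triangular load, peak 8.7 at the fixed end: w₀L⁴/(30EI) = 3661/EI
  δ_0 = 14269/EI
Flexibility coefficient — unit upward force at C: δ_{CC} = L³/(3EI) = 397/EI.
With EI = 86000 kN·m²: δ_0 = 0.16591 m and δ_{CC} = 0.004616 m/kN.
Compatibility — the spring shortens by R_C/k under the reaction it provides: δ_0 − R_C·δ_{CC} = R_C/k. With 1/k = 0.000082 m/kN, R_C = δ_0 / (δ_{CC} + 1/k) = 0.16591 / (0.004616 + 0.000082) = 35.31 kN.
Vertical equilibrium: R_A = ΣP − R_C = 131.6 − 35.31 = 96.3 kN.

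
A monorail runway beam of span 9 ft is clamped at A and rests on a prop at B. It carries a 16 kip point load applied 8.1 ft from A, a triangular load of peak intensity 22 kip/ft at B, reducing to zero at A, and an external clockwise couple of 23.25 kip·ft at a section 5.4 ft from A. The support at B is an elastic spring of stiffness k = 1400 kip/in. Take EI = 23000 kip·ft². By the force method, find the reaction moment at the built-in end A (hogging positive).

M_A = 108.6 kip·ft

Release the roller at B. Primary structure: cantilever fixed at A.
Primary-structure tip deflection at B by superposition:
  point load 16 at a = 8.1: Pa²(3L − a)/(6EI) = 3307/EI
  triangular load, peak 22 at the free end: 11w₀L⁴/(120EI) = 13231/EI
  clockwise couple 23.25 at a = 5.4: M₀a(2L − a)/(2EI) = 791/EI
  δ_0 = 17329/EI
Flexibility coefficient — unit upward force at B: δ_{BB} = L³/(3EI) = 243/EI.
With EI = 23000 kip·ft²: δ_0 = 0.75344 ft and δ_{BB} = 0.010565 ft/kip.
Compatibility — the spring shortens by R_B/k under the reaction it provides: δ_0 − R_B·δ_{BB} = R_B/k. With 1/k = 1/(1400×12) ft/kip = 0.00006 ft/kip, R_B = δ_0 / (δ_{BB} + 1/k) = 0.75344 / (0.010565 + 0.00006) = 70.91 kip.
Moment equilibrium about A: M_A = Σ(load moments about A) − R_B·L = 746.9 − 70.91×9 = 108.6 kip·ft.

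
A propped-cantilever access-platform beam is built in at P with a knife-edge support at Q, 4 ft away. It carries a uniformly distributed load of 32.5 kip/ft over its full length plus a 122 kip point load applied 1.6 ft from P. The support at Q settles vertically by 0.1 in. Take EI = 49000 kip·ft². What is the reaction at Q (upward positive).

Take the reaction at Q as the redundant and release it; the primary structure is a cantilever fixed at P.
Deflection at Q on the released cantilever, summing each load's contribution:
  UDL 32.5: wL⁴/(8EI) = 1040/EI
  point load 122 at a = 1.6: Pa²(3L − a)/(6EI) = 541.4/EI
  δ_0 = 1581/EI
Flexibility coefficient — unit upward force at Q: δ_{QQ} = L³/(3EI) = 21.33/EI.
With EI = 49000 kip·ft²: δ_0 = 0.032273 ft and δ_{QQ} = 0.000435 ft/kip.
Compatibility — the beam at Q must follow the support down by 0.008333 ft: δ_0 − R_Q·δ_{QQ} = 0.008333, so R_Q = (0.032273 − 0.008333)/0.000435 = 54.99 kip.

R_Q = 54.99 kip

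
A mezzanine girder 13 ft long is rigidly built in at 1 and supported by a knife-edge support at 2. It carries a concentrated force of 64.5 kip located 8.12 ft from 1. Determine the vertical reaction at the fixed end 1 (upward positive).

Choose R_2 as the redundant. The primary structure is the cantilever fixed at 1.
Primary-structure tip deflection at 2 by superposition:
  point load 64.5 at a = 8.12: Pa²(3L − a)/(6EI) = 21888/EI
Tip deflection under a unit load at 2: L³/(3EI) = 732.3/EI.
Compatibility at 2: δ_0 − R_2·δ_{22} = 0, so R_2 = 21888/732.3 = 29.89 kip.
Vertical equilibrium: R_1 = ΣP − R_2 = 64.5 − 29.89 = 34.61 kip.

R_1 = 34.61 kip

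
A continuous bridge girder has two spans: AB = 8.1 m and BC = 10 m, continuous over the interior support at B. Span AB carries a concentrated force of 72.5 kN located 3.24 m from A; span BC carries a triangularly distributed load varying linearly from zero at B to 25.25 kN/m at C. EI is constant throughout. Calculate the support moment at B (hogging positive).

M_B = 125.5 kN·m

Release continuity at B by inserting a hinge; the redundant is the internal moment M_B. The primary structure is two simply-supported spans AB and BC.
Discontinuity in slope at B on the released structure — sum the simple-span end rotations:
  span AB: point load 72.5 at a = 3.24: Pab(L + a)/(6LEI) = 266.4/EI
  span BC: triangular load, peak 25.25: 7w₀L³/(360EI) = 491/EI
  relative rotation θ_0 = (266.4 + 491)/EI = 757.3/EI
A unit hogging moment at B produces rotation L₁/(3EI) + L₂/(3EI) = 6.033/EI.
Compatibility: M_B·(L₁+L₂)/(3EI) = θ_0, giving M_B = 125.5 kN·m (hogging).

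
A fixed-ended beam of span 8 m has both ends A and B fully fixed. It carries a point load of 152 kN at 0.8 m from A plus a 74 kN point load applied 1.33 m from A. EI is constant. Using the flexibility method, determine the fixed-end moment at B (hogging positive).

M_B = 24.59 kN·m

Release both end moments; the primary structure is a simply-supported span AB with redundants M_A and M_B.
On the primary (simply-supported) span, the end slopes from the loading are:
  at A: point load 152 at a = 0.8: Pab(L + b)/(6LEI) = 277.2/EI
  at B: point load 152 at a = 0.8: Pab(L + a)/(6LEI) = 160.5/EI
  at A: point load 74 at a = 1.33: Pab(L + b)/(6LEI) = 200.6/EI
  at B: point load 74 at a = 1.33: Pab(L + a)/(6LEI) = 127.6/EI
  θ_A0 = 477.9/EI,  θ_B0 = 288.1/EI
Flexibility coefficients: a unit moment at one end gives L/(3EI) there and L/(6EI) at the far end, so f₁₁ = f₂₂ = 2.667/EI and f₁₂ = f₂₁ = 1.333/EI.
Compatibility — zero rotation at each built-in end:
  2.667 M_A + 1.333 M_B = 477.9
  1.333 M_A + 2.667 M_B = 288.1
Solving the pair gives M_A = 166.9 kN·m and M_B = 24.59 kN·m (hogging).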